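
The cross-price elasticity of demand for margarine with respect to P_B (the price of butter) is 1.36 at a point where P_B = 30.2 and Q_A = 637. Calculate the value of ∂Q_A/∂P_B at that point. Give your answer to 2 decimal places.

28.69

ε = (∂Q_A/∂P_B)·(P_B/Q_A) ⇒ ∂Q_A/∂P_B = ε·Q_A/P_B = 1.36 × 637/30.2 ≈ 28.69.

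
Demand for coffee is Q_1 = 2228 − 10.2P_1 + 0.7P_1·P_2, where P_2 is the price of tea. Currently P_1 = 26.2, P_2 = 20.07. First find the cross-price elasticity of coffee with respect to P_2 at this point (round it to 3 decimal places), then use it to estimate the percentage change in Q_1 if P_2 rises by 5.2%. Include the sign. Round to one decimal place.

At P_1 = 26.2, P_2 = 20.07: Q_1 = 2328.844.
∂Q_1/∂P_2 = 0.7P_1 = 18.3400.
ε = (∂Q_1/∂P_2)(P_2/Q_1) = 18.3400 × 20.07/2328.844 ≈ 0.158.
%ΔQ_1 ≈ ε × %ΔP_2 = 0.158 × (5.2%) = 0.8%.

0.8%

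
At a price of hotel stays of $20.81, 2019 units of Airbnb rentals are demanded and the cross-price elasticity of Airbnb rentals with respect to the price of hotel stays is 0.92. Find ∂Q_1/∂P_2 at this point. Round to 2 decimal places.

89.26

ε = (∂Q_1/∂P_2)·(P_2/Q_1) ⇒ ∂Q_1/∂P_2 = ε·Q_1/P_2 = 0.92 × 2019/20.81 ≈ 89.26.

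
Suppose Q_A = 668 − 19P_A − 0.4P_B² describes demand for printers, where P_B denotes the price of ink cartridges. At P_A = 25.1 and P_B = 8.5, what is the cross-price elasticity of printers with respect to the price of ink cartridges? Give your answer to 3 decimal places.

-0.356

At P_A = 25.1 and P_B = 8.5: Q_A = 162.2.
∂Q_A/∂P_B = -0.8P_B = -0.8(8.5) = -6.8000.
ε = (∂Q_A/∂P_B)(P_B/Q_A) = -6.8000 × (8.5/162.2) ≈ -0.356.
ε < 0: complements.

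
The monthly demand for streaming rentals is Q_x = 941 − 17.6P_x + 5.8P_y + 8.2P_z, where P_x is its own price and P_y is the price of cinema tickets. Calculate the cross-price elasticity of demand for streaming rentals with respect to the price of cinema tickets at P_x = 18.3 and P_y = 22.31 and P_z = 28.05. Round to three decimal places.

0.132

At P_x = 18.3 and P_y = 22.31 and P_z = 28.05: Q_x = 978.328.
∂Q_x/∂P_y = 5.8.
ε = (∂Q_x/∂P_y)(P_y/Q_x) = 5.8 × (22.31/978.328) ≈ 0.132.
Since ε > 0, streaming rentals and cinema tickets are substitutes.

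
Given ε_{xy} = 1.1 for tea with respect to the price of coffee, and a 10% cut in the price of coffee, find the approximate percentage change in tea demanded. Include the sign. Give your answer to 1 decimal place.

-11.0%

%ΔQ ≈ ε × %ΔP of coffee = 1.1 × (-10%) = -11.0%.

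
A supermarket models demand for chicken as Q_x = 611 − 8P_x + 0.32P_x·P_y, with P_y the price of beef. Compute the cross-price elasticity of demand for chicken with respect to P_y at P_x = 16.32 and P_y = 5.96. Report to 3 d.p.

At P_x = 16.32 and P_y = 5.96: Q_x = 511.566.
∂Q_x/∂P_y = 0.32P_x = 0.32(16.32) = 5.2224.
ε = (∂Q_x/∂P_y)(P_y/Q_x) = 5.2224 × (5.96/511.566) ≈ 0.061.

0.061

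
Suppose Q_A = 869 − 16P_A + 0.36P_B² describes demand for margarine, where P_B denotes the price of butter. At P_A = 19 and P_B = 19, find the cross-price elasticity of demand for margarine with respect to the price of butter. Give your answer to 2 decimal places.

0.37

At P_A = 19 and P_B = 19: Q_A = 694.96.
∂Q_A/∂P_B = 0.72P_B = 0.72(19) = 13.6800.
ε = (∂Q_A/∂P_B)(P_B/Q_A) = 13.6800 × (19/694.96) ≈ 0.37.
ε > 0: substitutes.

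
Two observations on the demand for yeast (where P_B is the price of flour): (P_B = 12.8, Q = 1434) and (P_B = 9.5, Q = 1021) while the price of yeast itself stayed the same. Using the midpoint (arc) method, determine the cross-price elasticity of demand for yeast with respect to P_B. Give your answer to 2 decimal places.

ΔQ_A = 1021 − 1434 = -413; ΔP_B = 9.5 − 12.8 = -3.3.
Midpoints: Q̄_A = 1227.5, P̄_B = 11.15.
ε = (ΔQ_A/Q̄_A)/(ΔP_B/P̄_B) = (-413/1227.5)/(-3.3/11.15) ≈ 1.14.

1.14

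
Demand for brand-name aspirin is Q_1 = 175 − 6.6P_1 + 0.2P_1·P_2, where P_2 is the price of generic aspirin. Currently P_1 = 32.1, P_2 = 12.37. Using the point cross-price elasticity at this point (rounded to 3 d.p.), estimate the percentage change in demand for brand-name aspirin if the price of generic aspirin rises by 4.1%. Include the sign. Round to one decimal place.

At P_1 = 32.1, P_2 = 12.37: Q_1 = 42.555.
∂Q_1/∂P_2 = 0.2P_1 = 6.4200.
ε = (∂Q_1/∂P_2)(P_2/Q_1) = 6.4200 × 12.37/42.555 ≈ 1.866.
%ΔQ_1 ≈ ε × %ΔP_2 = 1.866 × (4.1%) = 7.7%.

7.7%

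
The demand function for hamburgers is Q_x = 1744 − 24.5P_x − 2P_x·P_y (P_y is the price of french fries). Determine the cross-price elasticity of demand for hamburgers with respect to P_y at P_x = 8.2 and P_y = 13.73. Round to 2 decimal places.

At P_x = 8.2 and P_y = 13.73: Q_x = 1317.928.
∂Q_x/∂P_y = -2P_x = -2(8.2) = -16.4000.
ε = (∂Q_x/∂P_y)(P_y/Q_x) = -16.4000 × (13.73/1317.928) ≈ -0.17.
ε < 0: complements.

-0.17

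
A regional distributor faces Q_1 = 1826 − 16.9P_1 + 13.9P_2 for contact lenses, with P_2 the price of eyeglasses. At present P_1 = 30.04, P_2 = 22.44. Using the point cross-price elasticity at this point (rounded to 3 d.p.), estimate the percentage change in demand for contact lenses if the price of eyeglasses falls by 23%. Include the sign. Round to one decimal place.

At P_1 = 30.04, P_2 = 22.44: Q_1 = 1630.24.
∂Q_1/∂P_2 = 13.9.
ε = (∂Q_1/∂P_2)(P_2/Q_1) = 13.9000 × 22.44/1630.24 ≈ 0.191.
%ΔQ_1 ≈ ε × %ΔP_2 = 0.191 × (-23%) = -4.4%.

-4.4%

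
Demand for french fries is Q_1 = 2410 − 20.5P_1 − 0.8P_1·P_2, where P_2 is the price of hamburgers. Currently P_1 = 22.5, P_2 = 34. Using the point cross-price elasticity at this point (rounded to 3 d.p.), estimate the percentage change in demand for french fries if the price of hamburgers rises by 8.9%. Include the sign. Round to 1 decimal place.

At P_1 = 22.5, P_2 = 34: Q_1 = 1336.75.
∂Q_1/∂P_2 = -0.8P_1 = -18.0000.
ε = (∂Q_1/∂P_2)(P_2/Q_1) = -18.0000 × 34/1336.75 ≈ -0.458.
%ΔQ_1 ≈ ε × %ΔP_2 = -0.458 × (8.9%) = -4.1%.

-4.1%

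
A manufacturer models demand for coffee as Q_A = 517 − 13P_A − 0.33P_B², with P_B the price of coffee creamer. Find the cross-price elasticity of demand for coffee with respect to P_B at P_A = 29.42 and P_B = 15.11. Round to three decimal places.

-2.546

At P_A = 29.42 and P_B = 15.11: Q_A = 59.197.
∂Q_A/∂P_B = -0.66P_B = -0.66(15.11) = -9.9726.
ε = (∂Q_A/∂P_B)(P_B/Q_A) = -9.9726 × (15.11/59.197) ≈ -2.546.
ε < 0: complements.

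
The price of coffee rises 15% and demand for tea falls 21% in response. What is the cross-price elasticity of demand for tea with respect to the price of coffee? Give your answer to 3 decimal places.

ε = (%ΔQ of tea) / (%ΔP of coffee) = (-21%) / (15%) ≈ -1.400.
Negative cross-price elasticity: complements.

-1.400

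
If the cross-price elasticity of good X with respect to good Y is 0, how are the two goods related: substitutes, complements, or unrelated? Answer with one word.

ε = 0: demand for good X does not respond to good Y's price; the goods are unrelated.

unrelated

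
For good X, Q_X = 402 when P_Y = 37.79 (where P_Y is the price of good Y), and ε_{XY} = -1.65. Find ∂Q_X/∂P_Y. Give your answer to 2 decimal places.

ε = (∂Q_X/∂P_Y)·(P_Y/Q_X) ⇒ ∂Q_X/∂P_Y = ε·Q_X/P_Y = -1.65 × 402/37.79 ≈ -17.55.

-17.55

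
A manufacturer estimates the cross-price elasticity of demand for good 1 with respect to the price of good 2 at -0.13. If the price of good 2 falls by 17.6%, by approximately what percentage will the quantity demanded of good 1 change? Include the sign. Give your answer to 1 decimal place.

2.3%

%ΔQ ≈ ε × %ΔP of good 2 = -0.13 × (-17.6%) = 2.3%.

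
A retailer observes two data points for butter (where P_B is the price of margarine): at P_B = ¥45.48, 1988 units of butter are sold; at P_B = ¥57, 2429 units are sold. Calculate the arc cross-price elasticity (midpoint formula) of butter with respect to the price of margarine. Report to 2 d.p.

0.89

ΔQ_A = 2429 − 1988 = 441; ΔP_B = 57 − 45.48 = 11.52.
Midpoints: Q̄_A = 2208.5, P̄_B = 51.24.
ε = (ΔQ_A/Q̄_A)/(ΔP_B/P̄_B) = (441/2208.5)/(11.52/51.24) ≈ 0.89.
ε > 0: butter and margarine are substitutes.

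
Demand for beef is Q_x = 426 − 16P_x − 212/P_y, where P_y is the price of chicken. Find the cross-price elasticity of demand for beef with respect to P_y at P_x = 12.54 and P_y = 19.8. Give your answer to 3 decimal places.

At P_x = 12.54 and P_y = 19.8: Q_x = 214.653.
∂Q_x/∂P_y = 212/P_y² = 0.5408.
ε = (∂Q_x/∂P_y)(P_y/Q_x) = 0.5408 × (19.8/214.653) ≈ 0.050.
ε > 0: substitutes.

0.050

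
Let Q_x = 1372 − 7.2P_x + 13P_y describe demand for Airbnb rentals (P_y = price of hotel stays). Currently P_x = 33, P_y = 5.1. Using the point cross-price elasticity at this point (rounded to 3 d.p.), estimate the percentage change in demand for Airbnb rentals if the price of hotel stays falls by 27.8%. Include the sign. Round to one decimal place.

At P_x = 33, P_y = 5.1: Q_x = 1200.7.
∂Q_x/∂P_y = 13.
ε = (∂Q_x/∂P_y)(P_y/Q_x) = 13.0000 × 5.1/1200.7 ≈ 0.055.
%ΔQ_x ≈ ε × %ΔP_y = 0.055 × (-27.8%) = -1.5%.

-1.5%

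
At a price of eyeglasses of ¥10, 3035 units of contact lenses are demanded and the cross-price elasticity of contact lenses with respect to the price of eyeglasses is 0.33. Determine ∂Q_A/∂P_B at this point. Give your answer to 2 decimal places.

ε = (∂Q_A/∂P_B)·(P_B/Q_A) ⇒ ∂Q_A/∂P_B = ε·Q_A/P_B = 0.33 × 3035/10 ≈ 100.16.

100.16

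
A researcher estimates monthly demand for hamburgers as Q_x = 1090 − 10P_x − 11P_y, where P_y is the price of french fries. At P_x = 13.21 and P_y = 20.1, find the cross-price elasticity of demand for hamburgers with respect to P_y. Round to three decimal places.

At P_x = 13.21 and P_y = 20.1: Q_x = 736.8.
∂Q_x/∂P_y = -11.
ε = (∂Q_x/∂P_y)(P_y/Q_x) = -11 × (20.1/736.8) ≈ -0.300.

-0.300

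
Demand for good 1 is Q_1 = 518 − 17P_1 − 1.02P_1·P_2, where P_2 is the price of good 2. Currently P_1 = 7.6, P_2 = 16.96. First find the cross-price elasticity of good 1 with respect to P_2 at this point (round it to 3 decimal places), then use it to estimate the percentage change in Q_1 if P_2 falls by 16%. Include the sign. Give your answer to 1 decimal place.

8.2%

At P_1 = 7.6, P_2 = 16.96: Q_1 = 257.326.
∂Q_1/∂P_2 = -1.02P_1 = -7.7520.
ε = (∂Q_1/∂P_2)(P_2/Q_1) = -7.7520 × 16.96/257.326 ≈ -0.511.
%ΔQ_1 ≈ ε × %ΔP_2 = -0.511 × (-16%) = 8.2%.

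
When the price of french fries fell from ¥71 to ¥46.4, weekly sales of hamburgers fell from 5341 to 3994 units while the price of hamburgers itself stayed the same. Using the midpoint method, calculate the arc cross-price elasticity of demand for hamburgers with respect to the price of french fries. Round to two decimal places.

ΔQ_A = 3994 − 5341 = -1347; ΔP_B = 46.4 − 71 = -24.6.
Midpoints: Q̄_A = 4667.5, P̄_B = 58.70.
ε = (ΔQ_A/Q̄_A)/(ΔP_B/P̄_B) = (-1347/4667.5)/(-24.6/58.70) ≈ 0.69.
ε > 0: hamburgers and french fries are substitutes.

0.69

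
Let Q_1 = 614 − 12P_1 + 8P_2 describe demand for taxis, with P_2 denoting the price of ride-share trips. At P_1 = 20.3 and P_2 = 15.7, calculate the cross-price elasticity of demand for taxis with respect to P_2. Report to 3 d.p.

0.253

At P_1 = 20.3 and P_2 = 15.7: Q_1 = 496.
∂Q_1/∂P_2 = 8.
ε = (∂Q_1/∂P_2)(P_2/Q_1) = 8 × (15.7/496) ≈ 0.253.
Since ε > 0, taxis and ride-share trips are substitutes.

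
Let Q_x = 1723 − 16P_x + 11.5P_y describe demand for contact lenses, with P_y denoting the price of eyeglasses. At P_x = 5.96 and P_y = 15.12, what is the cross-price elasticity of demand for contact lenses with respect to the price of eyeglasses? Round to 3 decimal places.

0.097

At P_x = 5.96 and P_y = 15.12: Q_x = 1801.52.
∂Q_x/∂P_y = 11.5.
ε = (∂Q_x/∂P_y)(P_y/Q_x) = 11.5 × (15.12/1801.52) ≈ 0.097.
Since ε > 0, contact lenses and eyeglasses are substitutes.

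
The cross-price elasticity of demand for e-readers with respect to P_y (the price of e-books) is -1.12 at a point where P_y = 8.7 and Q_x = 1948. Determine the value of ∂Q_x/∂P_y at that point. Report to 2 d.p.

-250.78

ε = (∂Q_x/∂P_y)·(P_y/Q_x) ⇒ ∂Q_x/∂P_y = ε·Q_x/P_y = -1.12 × 1948/8.7 ≈ -250.78.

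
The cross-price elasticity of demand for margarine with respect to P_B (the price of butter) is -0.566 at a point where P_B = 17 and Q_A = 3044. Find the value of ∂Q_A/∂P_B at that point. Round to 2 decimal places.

ε = (∂Q_A/∂P_B)·(P_B/Q_A) ⇒ ∂Q_A/∂P_B = ε·Q_A/P_B = -0.566 × 3044/17 ≈ -101.35.

-101.35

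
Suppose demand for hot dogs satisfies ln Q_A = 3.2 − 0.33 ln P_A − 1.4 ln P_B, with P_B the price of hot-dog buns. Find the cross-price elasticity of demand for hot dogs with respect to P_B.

In a log-linear (constant-elasticity) demand function, the coefficient on ln P_B is the cross-price elasticity.
ε = -1.40. Negative, so hot dogs and hot-dog buns are complements.

-1.40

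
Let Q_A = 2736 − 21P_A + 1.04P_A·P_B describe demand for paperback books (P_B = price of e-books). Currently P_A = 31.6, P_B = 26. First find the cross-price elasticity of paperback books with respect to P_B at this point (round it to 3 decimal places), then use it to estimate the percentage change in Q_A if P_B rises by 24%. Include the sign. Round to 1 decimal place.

At P_A = 31.6, P_B = 26: Q_A = 2926.864.
∂Q_A/∂P_B = 1.04P_A = 32.8640.
ε = (∂Q_A/∂P_B)(P_B/Q_A) = 32.8640 × 26/2926.864 ≈ 0.292.
%ΔQ_A ≈ ε × %ΔP_B = 0.292 × (24%) = 7.0%.

7.0%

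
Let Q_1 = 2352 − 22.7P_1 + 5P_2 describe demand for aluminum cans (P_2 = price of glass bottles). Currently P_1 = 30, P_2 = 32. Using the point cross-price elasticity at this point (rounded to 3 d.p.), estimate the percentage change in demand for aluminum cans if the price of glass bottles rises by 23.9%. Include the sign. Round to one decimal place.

2.1%

At P_1 = 30, P_2 = 32: Q_1 = 1831.
∂Q_1/∂P_2 = 5.
ε = (∂Q_1/∂P_2)(P_2/Q_1) = 5.0000 × 32/1831 ≈ 0.087.
%ΔQ_1 ≈ ε × %ΔP_2 = 0.087 × (23.9%) = 2.1%.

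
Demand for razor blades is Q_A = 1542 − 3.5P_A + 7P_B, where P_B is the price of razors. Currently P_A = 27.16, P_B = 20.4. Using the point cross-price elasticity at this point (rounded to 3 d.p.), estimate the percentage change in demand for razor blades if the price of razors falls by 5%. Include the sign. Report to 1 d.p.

-0.5%

At P_A = 27.16, P_B = 20.4: Q_A = 1589.74.
∂Q_A/∂P_B = 7.
ε = (∂Q_A/∂P_B)(P_B/Q_A) = 7.0000 × 20.4/1589.74 ≈ 0.090.
%ΔQ_A ≈ ε × %ΔP_B = 0.090 × (-5%) = -0.5%.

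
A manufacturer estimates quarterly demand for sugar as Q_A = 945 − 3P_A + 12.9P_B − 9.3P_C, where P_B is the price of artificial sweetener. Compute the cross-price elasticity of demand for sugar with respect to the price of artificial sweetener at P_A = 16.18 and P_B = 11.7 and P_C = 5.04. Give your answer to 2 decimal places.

At P_A = 16.18 and P_B = 11.7 and P_C = 5.04: Q_A = 1000.518.
∂Q_A/∂P_B = 12.9.
ε = (∂Q_A/∂P_B)(P_B/Q_A) = 12.9 × (11.7/1000.518) ≈ 0.15.

0.15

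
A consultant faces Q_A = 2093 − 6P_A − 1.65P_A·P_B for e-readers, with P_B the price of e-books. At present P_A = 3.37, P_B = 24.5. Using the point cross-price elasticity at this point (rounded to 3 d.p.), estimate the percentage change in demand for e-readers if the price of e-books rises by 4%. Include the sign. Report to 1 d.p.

At P_A = 3.37, P_B = 24.5: Q_A = 1936.548.
∂Q_A/∂P_B = -1.65P_A = -5.5605.
ε = (∂Q_A/∂P_B)(P_B/Q_A) = -5.5605 × 24.5/1936.548 ≈ -0.070.
%ΔQ_A ≈ ε × %ΔP_B = -0.070 × (4%) = -0.3%.

-0.3%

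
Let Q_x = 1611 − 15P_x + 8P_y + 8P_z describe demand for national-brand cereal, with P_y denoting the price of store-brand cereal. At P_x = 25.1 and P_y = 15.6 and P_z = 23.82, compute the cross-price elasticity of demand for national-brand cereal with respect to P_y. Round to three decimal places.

At P_x = 25.1 and P_y = 15.6 and P_z = 23.82: Q_x = 1549.86.
∂Q_x/∂P_y = 8.
ε = (∂Q_x/∂P_y)(P_y/Q_x) = 8 × (15.6/1549.86) ≈ 0.081.
Since ε > 0, national-brand cereal and store-brand cereal are substitutes.

0.081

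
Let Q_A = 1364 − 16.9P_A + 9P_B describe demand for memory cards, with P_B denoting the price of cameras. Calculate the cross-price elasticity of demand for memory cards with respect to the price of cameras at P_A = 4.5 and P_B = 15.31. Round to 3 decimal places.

At P_A = 4.5 and P_B = 15.31: Q_A = 1425.74.
∂Q_A/∂P_B = 9.
ε = (∂Q_A/∂P_B)(P_B/Q_A) = 9 × (15.31/1425.74) ≈ 0.097.

0.097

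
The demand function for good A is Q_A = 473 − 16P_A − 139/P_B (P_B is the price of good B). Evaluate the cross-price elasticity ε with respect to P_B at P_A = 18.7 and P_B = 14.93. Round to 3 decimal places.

0.057

At P_A = 18.7 and P_B = 14.93: Q_A = 164.490.
∂Q_A/∂P_B = 139/P_B² = 0.6236.
ε = (∂Q_A/∂P_B)(P_B/Q_A) = 0.6236 × (14.93/164.490) ≈ 0.057.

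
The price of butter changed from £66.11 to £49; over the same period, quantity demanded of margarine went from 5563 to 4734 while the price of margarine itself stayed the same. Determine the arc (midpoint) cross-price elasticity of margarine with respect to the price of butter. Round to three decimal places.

0.542

ΔQ_A = 4734 − 5563 = -829; ΔP_B = 49 − 66.11 = -17.11.
Midpoints: Q̄_A = 5148.5, P̄_B = 57.55.
ε = (ΔQ_A/Q̄_A)/(ΔP_B/P̄_B) = (-829/5148.5)/(-17.11/57.55) ≈ 0.542.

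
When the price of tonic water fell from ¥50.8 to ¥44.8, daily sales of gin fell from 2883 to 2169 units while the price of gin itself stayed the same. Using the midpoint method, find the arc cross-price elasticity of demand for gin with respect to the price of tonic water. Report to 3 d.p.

2.252

ΔQ_A = 2169 − 2883 = -714; ΔP_B = 44.8 − 50.8 = -6.
Midpoints: Q̄_A = 2526.0, P̄_B = 47.80.
ε = (ΔQ_A/Q̄_A)/(ΔP_B/P̄_B) = (-714/2526.0)/(-6/47.80) ≈ 2.252.
ε > 0: gin and tonic water are substitutes.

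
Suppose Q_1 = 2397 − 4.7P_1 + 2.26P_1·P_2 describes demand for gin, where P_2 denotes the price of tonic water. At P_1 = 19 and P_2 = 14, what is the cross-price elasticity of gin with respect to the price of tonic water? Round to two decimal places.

At P_1 = 19 and P_2 = 14: Q_1 = 2908.86.
∂Q_1/∂P_2 = 2.26P_1 = 2.26(19) = 42.9400.
ε = (∂Q_1/∂P_2)(P_2/Q_1) = 42.9400 × (14/2908.86) ≈ 0.21.
ε > 0: substitutes.

0.21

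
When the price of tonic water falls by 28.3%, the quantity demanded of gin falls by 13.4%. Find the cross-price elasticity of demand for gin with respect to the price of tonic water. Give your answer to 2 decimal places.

0.47

ε = (%ΔQ of gin) / (%ΔP of tonic water) = (-13.4%) / (-28.3%) ≈ 0.47.
Positive cross-price elasticity: substitutes.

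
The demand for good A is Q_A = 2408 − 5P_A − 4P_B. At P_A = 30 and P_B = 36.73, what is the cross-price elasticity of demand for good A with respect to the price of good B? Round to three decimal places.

At P_A = 30 and P_B = 36.73: Q_A = 2111.08.
∂Q_A/∂P_B = -4.
ε = (∂Q_A/∂P_B)(P_B/Q_A) = -4 × (36.73/2111.08) ≈ -0.070.

-0.070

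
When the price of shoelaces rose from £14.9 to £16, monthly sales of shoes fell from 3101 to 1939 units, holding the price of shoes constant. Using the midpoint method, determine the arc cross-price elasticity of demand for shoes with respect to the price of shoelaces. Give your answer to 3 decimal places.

ΔQ_A = 1939 − 3101 = -1162; ΔP_B = 16 − 14.9 = 1.1.
Midpoints: Q̄_A = 2520.0, P̄_B = 15.45.
ε = (ΔQ_A/Q̄_A)/(ΔP_B/P̄_B) = (-1162/2520.0)/(1.1/15.45) ≈ -6.477.

-6.477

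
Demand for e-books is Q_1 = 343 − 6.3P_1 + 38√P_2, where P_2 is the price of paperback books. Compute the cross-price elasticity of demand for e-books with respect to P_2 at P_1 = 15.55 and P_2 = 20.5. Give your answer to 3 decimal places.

At P_1 = 15.55 and P_2 = 20.5: Q_1 = 417.087.
∂Q_1/∂P_2 = 38/(2√P_2) = 38/(2√20.5) = 4.1964.
ε = (∂Q_1/∂P_2)(P_2/Q_1) = 4.1964 × (20.5/417.087) ≈ 0.206.

0.206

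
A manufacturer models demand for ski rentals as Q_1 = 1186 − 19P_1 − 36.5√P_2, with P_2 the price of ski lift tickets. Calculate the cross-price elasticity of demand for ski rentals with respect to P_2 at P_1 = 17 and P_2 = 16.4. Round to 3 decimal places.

-0.103

At P_1 = 17 and P_2 = 16.4: Q_1 = 715.186.
∂Q_1/∂P_2 = -36.5/(2√P_2) = -36.5/(2√16.4) = -4.5065.
ε = (∂Q_1/∂P_2)(P_2/Q_1) = -4.5065 × (16.4/715.186) ≈ -0.103.
ε < 0: complements.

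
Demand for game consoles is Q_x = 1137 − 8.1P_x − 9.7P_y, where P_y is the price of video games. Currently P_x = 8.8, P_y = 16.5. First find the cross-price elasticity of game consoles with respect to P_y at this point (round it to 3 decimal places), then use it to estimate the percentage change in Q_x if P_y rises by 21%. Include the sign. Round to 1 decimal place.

At P_x = 8.8, P_y = 16.5: Q_x = 905.67.
∂Q_x/∂P_y = -9.7.
ε = (∂Q_x/∂P_y)(P_y/Q_x) = -9.7000 × 16.5/905.67 ≈ -0.177.
%ΔQ_x ≈ ε × %ΔP_y = -0.177 × (21%) = -3.7%.

-3.7%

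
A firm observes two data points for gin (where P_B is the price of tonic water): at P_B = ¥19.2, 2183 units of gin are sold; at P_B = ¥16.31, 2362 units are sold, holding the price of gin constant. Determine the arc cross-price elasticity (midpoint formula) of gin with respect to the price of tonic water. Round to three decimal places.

-0.484

ΔQ_A = 2362 − 2183 = 179; ΔP_B = 16.31 − 19.2 = -2.89.
Midpoints: Q̄_A = 2272.5, P̄_B = 17.75.
ε = (ΔQ_A/Q̄_A)/(ΔP_B/P̄_B) = (179/2272.5)/(-2.89/17.75) ≈ -0.484.
ε < 0: gin and tonic water are complements.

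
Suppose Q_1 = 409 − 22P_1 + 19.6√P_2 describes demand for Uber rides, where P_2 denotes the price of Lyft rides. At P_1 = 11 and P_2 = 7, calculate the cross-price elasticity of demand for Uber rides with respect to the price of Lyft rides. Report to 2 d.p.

0.12

At P_1 = 11 and P_2 = 7: Q_1 = 218.857.
∂Q_1/∂P_2 = 19.6/(2√P_2) = 19.6/(2√7) = 3.7041.
ε = (∂Q_1/∂P_2)(P_2/Q_1) = 3.7041 × (7/218.857) ≈ 0.12.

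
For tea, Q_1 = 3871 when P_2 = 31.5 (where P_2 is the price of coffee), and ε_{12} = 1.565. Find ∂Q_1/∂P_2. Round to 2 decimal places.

192.32

ε = (∂Q_1/∂P_2)·(P_2/Q_1) ⇒ ∂Q_1/∂P_2 = ε·Q_1/P_2 = 1.565 × 3871/31.5 ≈ 192.32.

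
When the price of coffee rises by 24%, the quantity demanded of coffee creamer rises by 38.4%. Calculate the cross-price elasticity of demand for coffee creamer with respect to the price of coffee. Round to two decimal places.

1.60

ε = (%ΔQ of coffee creamer) / (%ΔP of coffee) = (38.4%) / (24%) ≈ 1.60.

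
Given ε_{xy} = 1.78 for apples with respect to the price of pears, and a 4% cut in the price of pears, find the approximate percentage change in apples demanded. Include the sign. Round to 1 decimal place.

-7.1%

%ΔQ ≈ ε × %ΔP of pears = 1.78 × (-4%) = -7.1%.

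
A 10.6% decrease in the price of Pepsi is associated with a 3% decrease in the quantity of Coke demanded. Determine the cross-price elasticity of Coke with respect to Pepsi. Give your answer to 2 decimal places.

0.28

ε = (%ΔQ of Coke) / (%ΔP of Pepsi) = (-3%) / (-10.6%) ≈ 0.28.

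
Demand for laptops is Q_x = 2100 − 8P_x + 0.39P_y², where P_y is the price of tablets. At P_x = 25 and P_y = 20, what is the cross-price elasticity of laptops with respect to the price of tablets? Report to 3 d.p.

At P_x = 25 and P_y = 20: Q_x = 2056.
∂Q_x/∂P_y = 0.78P_y = 0.78(20) = 15.6000.
ε = (∂Q_x/∂P_y)(P_y/Q_x) = 15.6000 × (20/2056) ≈ 0.152.

0.152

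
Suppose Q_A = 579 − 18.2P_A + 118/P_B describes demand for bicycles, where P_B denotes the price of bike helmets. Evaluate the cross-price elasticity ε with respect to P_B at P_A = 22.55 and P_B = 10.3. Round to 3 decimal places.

At P_A = 22.55 and P_B = 10.3: Q_A = 180.046.
∂Q_A/∂P_B = −118/P_B² = -1.1123.
ε = (∂Q_A/∂P_B)(P_B/Q_A) = -1.1123 × (10.3/180.046) ≈ -0.064.
ε < 0: complements.

-0.064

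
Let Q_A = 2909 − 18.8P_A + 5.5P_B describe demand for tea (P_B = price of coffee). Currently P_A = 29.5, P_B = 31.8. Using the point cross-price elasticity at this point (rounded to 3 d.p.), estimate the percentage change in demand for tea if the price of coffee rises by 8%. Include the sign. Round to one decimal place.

At P_A = 29.5, P_B = 31.8: Q_A = 2529.3.
∂Q_A/∂P_B = 5.5.
ε = (∂Q_A/∂P_B)(P_B/Q_A) = 5.5000 × 31.8/2529.3 ≈ 0.069.
%ΔQ_A ≈ ε × %ΔP_B = 0.069 × (8%) = 0.6%.

0.6%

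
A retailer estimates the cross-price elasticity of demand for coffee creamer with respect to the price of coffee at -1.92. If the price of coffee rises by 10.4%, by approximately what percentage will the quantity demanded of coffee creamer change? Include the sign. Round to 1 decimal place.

%ΔQ ≈ ε × %ΔP of coffee = -1.92 × (10.4%) = -20.0%.
Demand for coffee creamer falls by about 20.0%.

-20.0%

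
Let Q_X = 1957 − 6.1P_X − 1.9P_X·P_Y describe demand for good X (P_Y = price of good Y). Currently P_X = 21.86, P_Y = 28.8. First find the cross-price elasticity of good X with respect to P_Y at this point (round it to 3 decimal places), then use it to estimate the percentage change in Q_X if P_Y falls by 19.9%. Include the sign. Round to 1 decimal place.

At P_X = 21.86, P_Y = 28.8: Q_X = 627.475.
∂Q_X/∂P_Y = -1.9P_X = -41.5340.
ε = (∂Q_X/∂P_Y)(P_Y/Q_X) = -41.5340 × 28.8/627.475 ≈ -1.906.
%ΔQ_X ≈ ε × %ΔP_Y = -1.906 × (-19.9%) = 37.9%.

37.9%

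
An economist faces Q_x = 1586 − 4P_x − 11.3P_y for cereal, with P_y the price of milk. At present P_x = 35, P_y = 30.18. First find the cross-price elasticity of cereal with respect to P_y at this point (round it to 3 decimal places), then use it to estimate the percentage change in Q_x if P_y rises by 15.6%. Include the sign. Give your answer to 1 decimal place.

-4.8%

At P_x = 35, P_y = 30.18: Q_x = 1104.966.
∂Q_x/∂P_y = -11.3.
ε = (∂Q_x/∂P_y)(P_y/Q_x) = -11.3000 × 30.18/1104.966 ≈ -0.309.
%ΔQ_x ≈ ε × %ΔP_y = -0.309 × (15.6%) = -4.8%.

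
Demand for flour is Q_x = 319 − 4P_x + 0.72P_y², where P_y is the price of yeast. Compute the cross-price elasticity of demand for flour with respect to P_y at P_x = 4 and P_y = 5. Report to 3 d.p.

At P_x = 4 and P_y = 5: Q_x = 321.
∂Q_x/∂P_y = 1.44P_y = 1.44(5) = 7.2000.
ε = (∂Q_x/∂P_y)(P_y/Q_x) = 7.2000 × (5/321) ≈ 0.112.
ε > 0: substitutes.

0.112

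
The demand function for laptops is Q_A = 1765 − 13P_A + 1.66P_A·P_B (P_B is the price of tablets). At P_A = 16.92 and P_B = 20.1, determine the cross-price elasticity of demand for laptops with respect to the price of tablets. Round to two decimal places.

At P_A = 16.92 and P_B = 20.1: Q_A = 2109.593.
∂Q_A/∂P_B = 1.66P_A = 1.66(16.92) = 28.0872.
ε = (∂Q_A/∂P_B)(P_B/Q_A) = 28.0872 × (20.1/2109.593) ≈ 0.27.

0.27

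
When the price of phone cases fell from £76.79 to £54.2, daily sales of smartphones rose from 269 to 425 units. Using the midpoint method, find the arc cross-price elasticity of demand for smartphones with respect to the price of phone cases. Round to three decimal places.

ΔQ_A = 425 − 269 = 156; ΔP_B = 54.2 − 76.79 = -22.59.
Midpoints: Q̄_A = 347.0, P̄_B = 65.50.
ε = (ΔQ_A/Q̄_A)/(ΔP_B/P̄_B) = (156/347.0)/(-22.59/65.50) ≈ -1.303.

-1.303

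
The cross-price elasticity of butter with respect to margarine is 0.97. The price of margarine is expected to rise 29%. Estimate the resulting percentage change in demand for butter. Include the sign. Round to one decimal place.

28.1%

%ΔQ ≈ ε × %ΔP of margarine = 0.97 × (29%) = 28.1%.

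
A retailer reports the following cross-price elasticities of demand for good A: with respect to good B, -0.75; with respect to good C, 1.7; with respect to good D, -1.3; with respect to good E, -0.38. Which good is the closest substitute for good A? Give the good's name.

Substitutes have ε > 0. Among the positive values, 1.7 (good C) is largest.

good C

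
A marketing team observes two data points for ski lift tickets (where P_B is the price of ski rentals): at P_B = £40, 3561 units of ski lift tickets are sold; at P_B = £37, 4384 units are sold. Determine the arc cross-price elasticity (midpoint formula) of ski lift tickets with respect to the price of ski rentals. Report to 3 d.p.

-2.659

ΔQ_A = 4384 − 3561 = 823; ΔP_B = 37 − 40 = -3.
Midpoints: Q̄_A = 3972.5, P̄_B = 38.50.
ε = (ΔQ_A/Q̄_A)/(ΔP_B/P̄_B) = (823/3972.5)/(-3/38.50) ≈ -2.659.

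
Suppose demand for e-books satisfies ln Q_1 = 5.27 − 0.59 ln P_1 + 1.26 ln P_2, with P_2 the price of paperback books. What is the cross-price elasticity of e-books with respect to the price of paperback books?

In a log-linear (constant-elasticity) demand function, the coefficient on ln P_2 is the cross-price elasticity.
ε = 1.26. Positive, so e-books and paperback books are substitutes.

1.26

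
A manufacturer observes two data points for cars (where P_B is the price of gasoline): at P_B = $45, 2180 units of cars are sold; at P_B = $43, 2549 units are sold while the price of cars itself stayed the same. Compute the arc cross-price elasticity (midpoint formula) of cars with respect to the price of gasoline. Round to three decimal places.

-3.433

ΔQ_A = 2549 − 2180 = 369; ΔP_B = 43 − 45 = -2.
Midpoints: Q̄_A = 2364.5, P̄_B = 44.00.
ε = (ΔQ_A/Q̄_A)/(ΔP_B/P̄_B) = (369/2364.5)/(-2/44.00) ≈ -3.433.
ε < 0: cars and gasoline are complements.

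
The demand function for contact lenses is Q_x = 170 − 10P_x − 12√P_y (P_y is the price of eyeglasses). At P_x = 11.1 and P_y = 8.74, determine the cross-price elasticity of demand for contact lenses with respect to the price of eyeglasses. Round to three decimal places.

-0.754

At P_x = 11.1 and P_y = 8.74: Q_x = 23.524.
∂Q_x/∂P_y = -12/(2√P_y) = -12/(2√8.74) = -2.0295.
ε = (∂Q_x/∂P_y)(P_y/Q_x) = -2.0295 × (8.74/23.524) ≈ -0.754.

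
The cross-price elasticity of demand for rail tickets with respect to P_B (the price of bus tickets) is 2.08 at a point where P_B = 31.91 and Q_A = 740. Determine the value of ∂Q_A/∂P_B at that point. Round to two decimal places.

48.24

ε = (∂Q_A/∂P_B)·(P_B/Q_A) ⇒ ∂Q_A/∂P_B = ε·Q_A/P_B = 2.08 × 740/31.91 ≈ 48.24.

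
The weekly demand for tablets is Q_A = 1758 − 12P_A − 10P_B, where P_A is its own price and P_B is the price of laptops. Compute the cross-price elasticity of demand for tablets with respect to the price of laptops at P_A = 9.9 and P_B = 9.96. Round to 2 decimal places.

At P_A = 9.9 and P_B = 9.96: Q_A = 1539.6.
∂Q_A/∂P_B = -10.
ε = (∂Q_A/∂P_B)(P_B/Q_A) = -10 × (9.96/1539.6) ≈ -0.06.

-0.06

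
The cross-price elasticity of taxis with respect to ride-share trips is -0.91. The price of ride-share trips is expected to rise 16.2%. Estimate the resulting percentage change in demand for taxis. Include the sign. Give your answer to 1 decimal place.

%ΔQ ≈ ε × %ΔP of ride-share trips = -0.91 × (16.2%) = -14.7%.

-14.7%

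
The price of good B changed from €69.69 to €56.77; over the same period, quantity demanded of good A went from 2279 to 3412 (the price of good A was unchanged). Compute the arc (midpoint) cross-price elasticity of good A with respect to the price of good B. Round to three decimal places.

-1.949

ΔQ_A = 3412 − 2279 = 1133; ΔP_B = 56.77 − 69.69 = -12.92.
Midpoints: Q̄_A = 2845.5, P̄_B = 63.23.
ε = (ΔQ_A/Q̄_A)/(ΔP_B/P̄_B) = (1133/2845.5)/(-12.92/63.23) ≈ -1.949.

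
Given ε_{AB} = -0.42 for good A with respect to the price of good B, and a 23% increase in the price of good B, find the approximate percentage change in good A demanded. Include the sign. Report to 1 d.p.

-9.7%

%ΔQ ≈ ε × %ΔP of good B = -0.42 × (23%) = -9.7%.
Demand for good A falls by about 9.7%.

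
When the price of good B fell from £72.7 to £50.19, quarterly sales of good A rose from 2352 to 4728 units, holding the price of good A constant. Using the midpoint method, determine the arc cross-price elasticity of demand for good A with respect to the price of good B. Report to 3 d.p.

-1.832

ΔQ_A = 4728 − 2352 = 2376; ΔP_B = 50.19 − 72.7 = -22.51.
Midpoints: Q̄_A = 3540.0, P̄_B = 61.45.
ε = (ΔQ_A/Q̄_A)/(ΔP_B/P̄_B) = (2376/3540.0)/(-22.51/61.45) ≈ -1.832.
ε < 0: good A and good B are complements.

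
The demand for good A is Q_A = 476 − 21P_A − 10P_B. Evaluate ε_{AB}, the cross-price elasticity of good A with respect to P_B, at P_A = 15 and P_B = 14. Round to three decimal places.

At P_A = 15 and P_B = 14: Q_A = 21.
∂Q_A/∂P_B = -10.
ε = (∂Q_A/∂P_B)(P_B/Q_A) = -10 × (14/21) ≈ -6.667.
Since ε < 0, good A and good B are complements.

-6.667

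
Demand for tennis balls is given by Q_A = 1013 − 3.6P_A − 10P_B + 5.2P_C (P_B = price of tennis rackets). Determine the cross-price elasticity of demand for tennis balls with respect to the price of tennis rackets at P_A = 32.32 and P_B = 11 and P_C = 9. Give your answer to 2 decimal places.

At P_A = 32.32 and P_B = 11 and P_C = 9: Q_A = 833.448.
∂Q_A/∂P_B = -10.
ε = (∂Q_A/∂P_B)(P_B/Q_A) = -10 × (11/833.448) ≈ -0.13.
Since ε < 0, tennis balls and tennis rackets are complements.

-0.13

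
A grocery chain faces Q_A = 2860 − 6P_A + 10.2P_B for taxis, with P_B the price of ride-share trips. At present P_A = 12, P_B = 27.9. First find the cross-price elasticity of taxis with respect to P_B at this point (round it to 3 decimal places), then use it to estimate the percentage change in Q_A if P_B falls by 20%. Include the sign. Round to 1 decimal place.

-1.9%

At P_A = 12, P_B = 27.9: Q_A = 3072.58.
∂Q_A/∂P_B = 10.2.
ε = (∂Q_A/∂P_B)(P_B/Q_A) = 10.2000 × 27.9/3072.58 ≈ 0.093.
%ΔQ_A ≈ ε × %ΔP_B = 0.093 × (-20%) = -1.9%.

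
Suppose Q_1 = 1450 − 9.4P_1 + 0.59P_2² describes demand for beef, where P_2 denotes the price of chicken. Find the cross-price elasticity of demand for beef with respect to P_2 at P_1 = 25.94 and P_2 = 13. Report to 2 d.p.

At P_1 = 25.94 and P_2 = 13: Q_1 = 1305.874.
∂Q_1/∂P_2 = 1.18P_2 = 1.18(13) = 15.3400.
ε = (∂Q_1/∂P_2)(P_2/Q_1) = 15.3400 × (13/1305.874) ≈ 0.15.

0.15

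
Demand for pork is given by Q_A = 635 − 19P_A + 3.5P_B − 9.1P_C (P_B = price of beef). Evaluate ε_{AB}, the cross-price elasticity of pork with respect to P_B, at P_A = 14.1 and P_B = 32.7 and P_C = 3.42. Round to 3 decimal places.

At P_A = 14.1 and P_B = 32.7 and P_C = 3.42: Q_A = 450.428.
∂Q_A/∂P_B = 3.5.
ε = (∂Q_A/∂P_B)(P_B/Q_A) = 3.5 × (32.7/450.428) ≈ 0.254.
Since ε > 0, pork and beef are substitutes.

0.254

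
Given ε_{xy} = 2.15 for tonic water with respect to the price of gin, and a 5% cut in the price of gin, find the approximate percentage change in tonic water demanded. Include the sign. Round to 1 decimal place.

-10.8%

%ΔQ ≈ ε × %ΔP of gin = 2.15 × (-5%) = -10.8%.
Demand for tonic water falls by about 10.8%.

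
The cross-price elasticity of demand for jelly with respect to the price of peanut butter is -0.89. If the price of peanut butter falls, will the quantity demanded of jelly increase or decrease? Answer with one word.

increase

ε < 0 and the price of peanut butter falls, so the quantity of jelly moves in the opposite direction: it increases.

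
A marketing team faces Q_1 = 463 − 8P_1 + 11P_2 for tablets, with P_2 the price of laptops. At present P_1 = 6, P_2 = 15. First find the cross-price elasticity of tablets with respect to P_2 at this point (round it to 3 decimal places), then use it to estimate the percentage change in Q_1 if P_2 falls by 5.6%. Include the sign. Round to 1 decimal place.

At P_1 = 6, P_2 = 15: Q_1 = 580.
∂Q_1/∂P_2 = 11.
ε = (∂Q_1/∂P_2)(P_2/Q_1) = 11.0000 × 15/580 ≈ 0.284.
%ΔQ_1 ≈ ε × %ΔP_2 = 0.284 × (-5.6%) = -1.6%.

-1.6%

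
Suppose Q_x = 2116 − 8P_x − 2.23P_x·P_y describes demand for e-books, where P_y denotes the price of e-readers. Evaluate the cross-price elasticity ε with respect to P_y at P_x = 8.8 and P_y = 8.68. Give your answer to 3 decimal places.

At P_x = 8.8 and P_y = 8.68: Q_x = 1875.264.
∂Q_x/∂P_y = -2.23P_x = -2.23(8.8) = -19.6240.
ε = (∂Q_x/∂P_y)(P_y/Q_x) = -19.6240 × (8.68/1875.264) ≈ -0.091.
ε < 0: complements.

-0.091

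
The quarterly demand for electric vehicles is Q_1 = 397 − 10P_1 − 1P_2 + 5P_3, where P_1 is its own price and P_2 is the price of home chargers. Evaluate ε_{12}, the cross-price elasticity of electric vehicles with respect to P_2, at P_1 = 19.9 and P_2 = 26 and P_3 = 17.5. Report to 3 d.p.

-0.100

At P_1 = 19.9 and P_2 = 26 and P_3 = 17.5: Q_1 = 259.5.
∂Q_1/∂P_2 = -1.
ε = (∂Q_1/∂P_2)(P_2/Q_1) = -1 × (26/259.5) ≈ -0.100.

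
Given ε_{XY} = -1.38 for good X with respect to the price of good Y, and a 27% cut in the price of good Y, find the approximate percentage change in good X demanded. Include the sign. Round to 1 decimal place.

%ΔQ ≈ ε × %ΔP of good Y = -1.38 × (-27%) = 37.3%.
Demand for good X rises by about 37.3%.

37.3%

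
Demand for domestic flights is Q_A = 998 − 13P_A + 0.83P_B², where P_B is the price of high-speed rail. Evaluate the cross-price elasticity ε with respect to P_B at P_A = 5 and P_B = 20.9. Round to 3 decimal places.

At P_A = 5 and P_B = 20.9: Q_A = 1295.552.
∂Q_A/∂P_B = 1.66P_B = 1.66(20.9) = 34.6940.
ε = (∂Q_A/∂P_B)(P_B/Q_A) = 34.6940 × (20.9/1295.552) ≈ 0.560.
ε > 0: substitutes.

0.560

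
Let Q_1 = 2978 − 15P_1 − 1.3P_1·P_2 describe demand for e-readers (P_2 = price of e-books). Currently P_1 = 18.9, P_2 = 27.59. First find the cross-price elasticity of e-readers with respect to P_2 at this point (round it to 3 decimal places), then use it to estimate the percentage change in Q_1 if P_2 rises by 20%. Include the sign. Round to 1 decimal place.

At P_1 = 18.9, P_2 = 27.59: Q_1 = 2016.614.
∂Q_1/∂P_2 = -1.3P_1 = -24.5700.
ε = (∂Q_1/∂P_2)(P_2/Q_1) = -24.5700 × 27.59/2016.614 ≈ -0.336.
%ΔQ_1 ≈ ε × %ΔP_2 = -0.336 × (20%) = -6.7%.

-6.7%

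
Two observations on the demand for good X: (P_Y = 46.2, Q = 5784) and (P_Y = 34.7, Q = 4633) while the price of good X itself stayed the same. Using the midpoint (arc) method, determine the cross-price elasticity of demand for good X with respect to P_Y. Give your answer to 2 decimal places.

0.78

ΔQ_X = 4633 − 5784 = -1151; ΔP_Y = 34.7 − 46.2 = -11.5.
Midpoints: Q̄_X = 5208.5, P̄_Y = 40.45.
ε = (ΔQ_X/Q̄_X)/(ΔP_Y/P̄_Y) = (-1151/5208.5)/(-11.5/40.45) ≈ 0.78.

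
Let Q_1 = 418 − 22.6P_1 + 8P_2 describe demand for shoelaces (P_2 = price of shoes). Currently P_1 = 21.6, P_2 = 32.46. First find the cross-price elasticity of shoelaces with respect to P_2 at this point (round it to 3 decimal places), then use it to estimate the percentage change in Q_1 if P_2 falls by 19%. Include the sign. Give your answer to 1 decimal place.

-26.0%

At P_1 = 21.6, P_2 = 32.46: Q_1 = 189.52.
∂Q_1/∂P_2 = 8.
ε = (∂Q_1/∂P_2)(P_2/Q_1) = 8.0000 × 32.46/189.52 ≈ 1.370.
%ΔQ_1 ≈ ε × %ΔP_2 = 1.370 × (-19%) = -26.0%.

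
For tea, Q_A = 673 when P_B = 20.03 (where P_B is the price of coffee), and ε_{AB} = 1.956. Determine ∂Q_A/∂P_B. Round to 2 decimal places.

ε = (∂Q_A/∂P_B)·(P_B/Q_A) ⇒ ∂Q_A/∂P_B = ε·Q_A/P_B = 1.956 × 673/20.03 ≈ 65.72.

65.72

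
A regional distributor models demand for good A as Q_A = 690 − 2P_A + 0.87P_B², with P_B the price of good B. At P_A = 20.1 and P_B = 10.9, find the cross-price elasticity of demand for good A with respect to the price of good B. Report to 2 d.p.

0.27

At P_A = 20.1 and P_B = 10.9: Q_A = 753.165.
∂Q_A/∂P_B = 1.74P_B = 1.74(10.9) = 18.9660.
ε = (∂Q_A/∂P_B)(P_B/Q_A) = 18.9660 × (10.9/753.165) ≈ 0.27.
ε > 0: substitutes.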